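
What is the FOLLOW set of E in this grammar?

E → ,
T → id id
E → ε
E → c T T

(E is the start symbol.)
{ $ }

E is the start symbol, so $ ∈ FOLLOW(E).
E does not occur on any right-hand side.

Taking the union: FOLLOW(E) = { $ }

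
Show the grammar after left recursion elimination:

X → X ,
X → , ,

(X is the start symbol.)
X is directly left-recursive. The standard transformation for
  A → A α₁ | ... | A α_m | β₁ | ... | β_n
is
  A  → β₁ A' | ... | β_n A'
  A' → α₁ A' | ... | α_m A' | ε

X → , , becomes X → , , X'
X → X , becomes X' → , X'
Add X' → ε

Resulting grammar:
X → , , X'
X' → , X'
X' → ε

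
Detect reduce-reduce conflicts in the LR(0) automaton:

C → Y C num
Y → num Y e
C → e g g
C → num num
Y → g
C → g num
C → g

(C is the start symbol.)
Yes — I4: [C → g .] vs [Y → g .]

Augment with C' → C and build the canonical LR(0) collection (I0 = CLOSURE({[C' → . C]}), then GOTO on every symbol after a dot until no new states appear). It has 16 states:
  I0: { [C → . Y C num], [C → . e g g], [C → . g num], [C → . g], [C → . num num], [C' → . C], [Y → . g], [Y → . num Y e] }  — shift
  I1: { [C' → C .] }  — accept
  I2: { [C → . Y C num], [C → . e g g], [C → . g num], [C → . g], [C → . num num], [C → Y . C num], [Y → . g], [Y → . num Y e] }  — shift
  I3: { [C → e . g g] }  — shift
  I4: { [C → g . num], [C → g .], [Y → g .] }  — shift, 2 reduces
  I5: { [C → num . num], [Y → . g], [Y → . num Y e], [Y → num . Y e] }  — shift
  I6: { [Y → num Y . e] }  — shift
  I7: { [Y → g .] }  — reduce
  I8: { [C → num num .], [Y → . g], [Y → . num Y e], [Y → num . Y e] }  — shift, reduce
  I9: { [Y → . g], [Y → . num Y e], [Y → num . Y e] }  — shift
  I10: { [Y → num Y e .] }  — reduce
  I11: { [C → g num .] }  — reduce
  I12: { [C → e g . g] }  — shift
  I13: { [C → e g g .] }  — reduce
  I14: { [C → Y C . num] }  — shift
  I15: { [C → Y C num .] }  — reduce

I4 contains complete items [C → g .], [Y → g .] — reduce-reduce conflict.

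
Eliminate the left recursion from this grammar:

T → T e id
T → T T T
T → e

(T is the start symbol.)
T is directly left-recursive. The standard transformation for
  A → A α₁ | ... | A α_m | β₁ | ... | β_n
is
  A  → β₁ A' | ... | β_n A'
  A' → α₁ A' | ... | α_m A' | ε

T → e becomes T → e T'
T → T e id becomes T' → e id T'
T → T T T becomes T' → T T T'
Add T' → ε

Resulting grammar:
T → e T'
T' → e id T'
T' → T T T'
T' → ε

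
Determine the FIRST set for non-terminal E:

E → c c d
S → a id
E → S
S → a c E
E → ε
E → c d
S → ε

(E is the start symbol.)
FIRST sets of the other non-terminals involved (by the same procedure, iterated to a fixed point):
  FIRST(S) = { 'a', ε }

From E → c c d:
  - c is a terminal: add 'c' and stop
From E → S:
  - S is a non-terminal: add FIRST(S) \ {ε} = { 'a' }
    S is nullable and nothing follows, so the whole right-hand side can vanish: ε ∈ FIRST(E)
From E → ε:
  - ε-production, so ε ∈ FIRST(E)
From E → c d:
  - c is a terminal: add 'c' and stop

Collecting: FIRST(E) = { 'a', 'c', ε }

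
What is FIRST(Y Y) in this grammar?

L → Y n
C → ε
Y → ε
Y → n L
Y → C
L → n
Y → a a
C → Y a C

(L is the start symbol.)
{ 'a', 'n', ε }

FIRST sets of the non-terminals involved (from the grammar, by fixed-point iteration):
  FIRST(Y) = { 'a', 'n', ε }

To compute FIRST(Y Y), process the symbols left to right:
Symbol Y is a non-terminal. Add FIRST(Y) \ {ε} = { 'a', 'n' }
Y is nullable (ε ∈ FIRST(Y)), continue to the next symbol.
Symbol Y is a non-terminal. Add FIRST(Y) \ {ε} = { 'a', 'n' }
Y is nullable (ε ∈ FIRST(Y)), continue to the next symbol.
All symbols are nullable, so ε is in the result.
FIRST(Y Y) = { 'a', 'n', ε }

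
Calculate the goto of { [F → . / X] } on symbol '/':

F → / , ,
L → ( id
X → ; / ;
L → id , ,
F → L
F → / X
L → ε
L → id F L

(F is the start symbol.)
GOTO(I, '/') = CLOSURE({ [A → αX.β] : [A → α.Xβ] ∈ I, X = '/' })

Items with dot before '/', with the dot advanced:
  [F → . / X] → [F → / . X]
Closure of the advanced items:
  [F → / . X] has the dot before X: add [X → . ; / ;]

GOTO = { [F → / . X], [X → . ; / ;] }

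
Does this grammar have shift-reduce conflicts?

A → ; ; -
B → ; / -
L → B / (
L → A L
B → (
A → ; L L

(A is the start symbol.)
Augment with A' → A and build the canonical LR(0) collection (I0 = CLOSURE({[A' → . A]}), then GOTO on every symbol after a dot until no new states appear). It has 16 states:
  I0: { [A → . ; ; -], [A → . ; L L], [A' → . A] }  — shift
  I1: { [A → . ; ; -], [A → . ; L L], [A → ; . ; -], [A → ; . L L], [B → . (], [B → . ; / -], [L → . A L], [L → . B / (] }  — shift
  I2: { [A' → A .] }  — accept
  I3: { [B → ( .] }  — reduce
  I4: { [A → . ; ; -], [A → . ; L L], [A → ; . ; -], [A → ; . L L], [A → ; ; . -], [B → . (], [B → . ; / -], [B → ; . / -], [L → . A L], [L → . B / (] }  — shift
  I5: { [A → . ; ; -], [A → . ; L L], [B → . (], [B → . ; / -], [L → . A L], [L → . B / (], [L → A . L] }  — shift
  I6: { [L → B . / (] }  — shift
  I7: { [A → . ; ; -], [A → . ; L L], [A → ; L . L], [B → . (], [B → . ; / -], [L → . A L], [L → . B / (] }  — shift
  I8: { [A → . ; ; -], [A → . ; L L], [A → ; . ; -], [A → ; . L L], [B → . (], [B → . ; / -], [B → ; . / -], [L → . A L], [L → . B / (] }  — shift
  I9: { [A → ; L L .] }  — reduce
  I10: { [B → ; / . -] }  — shift
  I11: { [B → ; / - .] }  — reduce
  I12: { [L → B / . (] }  — shift
  I13: { [L → B / ( .] }  — reduce
  I14: { [L → A L .] }  — reduce
  I15: { [A → ; ; - .] }  — reduce

No state contains both a complete item and a shift item.

Answer: No shift-reduce conflicts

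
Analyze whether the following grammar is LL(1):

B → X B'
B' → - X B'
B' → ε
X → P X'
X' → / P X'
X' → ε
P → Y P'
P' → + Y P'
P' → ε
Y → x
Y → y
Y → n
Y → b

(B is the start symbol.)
Relevant sets:
  FOLLOW(B') = { $ }
  FOLLOW(X') = { $, '-' }
  FOLLOW(P') = { $, '-', '/' }

For B':
  PREDICT(B' → '-' X B') = { '-' }
  PREDICT(B' → ε) = { $ }
For X':
  PREDICT(X' → '/' P X') = { '/' }
  PREDICT(X' → ε) = { $, '-' }
For P':
  PREDICT(P' → '+' Y P') = { '+' }
  PREDICT(P' → ε) = { $, '-', '/' }
For Y:
  PREDICT(Y → x) = { 'x' }
  PREDICT(Y → y) = { 'y' }
  PREDICT(Y → n) = { 'n' }
  PREDICT(Y → b) = { 'b' }
B, X, P have a single production, so nothing to check there.

All predict sets are disjoint. The grammar IS LL(1).

Answer: Yes, the grammar is LL(1).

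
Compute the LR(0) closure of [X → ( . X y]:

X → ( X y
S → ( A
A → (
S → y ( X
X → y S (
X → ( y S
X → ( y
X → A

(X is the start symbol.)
To compute CLOSURE, for each item [A → α.Bβ] where B is a non-terminal, add [B → .γ] for all productions B → γ; repeat for the newly added items until nothing changes.

Start with: [X → ( . X y]
  [X → ( . X y] has the dot before X: add [X → . ( X y], [X → . y S (], [X → . ( y S], [X → . ( y], [X → . A]
  [X → . A] has the dot before A: add [A → . (]
No further items can be added.

CLOSURE = { [A → . (], [X → ( . X y], [X → . ( X y], [X → . ( y S], [X → . ( y], [X → . A], [X → . y S (] }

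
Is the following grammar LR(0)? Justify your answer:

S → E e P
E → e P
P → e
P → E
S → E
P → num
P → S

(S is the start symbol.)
No. Shift-reduce conflict between [S → E .] and [S → E . e P]

Augment with S' → S and build the canonical LR(0) collection (I0 = CLOSURE({[S' → . S]}), then GOTO on every symbol after a dot until no new states appear). It has 11 states:
  I0: { [E → . e P], [S → . E e P], [S → . E], [S' → . S] }  — shift
  I1: { [S → E . e P], [S → E .] }  — shift, reduce
  I2: { [S' → S .] }  — accept
  I3: { [E → . e P], [E → e . P], [P → . E], [P → . S], [P → . e], [P → . num], [S → . E e P], [S → . E] }  — shift
  I4: { [P → E .], [S → E . e P], [S → E .] }  — shift, 2 reduces
  I5: { [E → e P .] }  — reduce
  I6: { [P → S .] }  — reduce
  I7: { [E → . e P], [E → e . P], [P → . E], [P → . S], [P → . e], [P → . num], [P → e .], [S → . E e P], [S → . E] }  — shift, reduce
  I8: { [P → num .] }  — reduce
  I9: { [E → . e P], [P → . E], [P → . S], [P → . e], [P → . num], [S → . E e P], [S → . E], [S → E e . P] }  — shift
  I10: { [S → E e P .] }  — reduce

Conflict in state I1:
  Shift-reduce conflict between [S → E .] and [S → E . e P]
So the grammar is NOT LR(0).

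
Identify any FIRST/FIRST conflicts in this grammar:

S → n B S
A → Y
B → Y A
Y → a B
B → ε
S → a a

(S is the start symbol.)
No FIRST/FIRST conflicts.

A FIRST/FIRST conflict occurs when two productions N → α and N → β for the same non-terminal have FIRST(α) ∩ FIRST(β) ≠ ∅ (with ε ∈ FIRST of a nullable right-hand side, so two nullable alternatives also conflict).

FIRST sets of the non-terminals at (or reachable through a nullable prefix from) the front of some alternative:
  FIRST(Y) = { 'a' }

Productions for S:
  S → n B S: FIRST = { 'n' }
  S → a a: FIRST = { 'a' }
Productions for B:
  B → Y A: FIRST = { 'a' }
  B → ε: FIRST = { ε }
A, Y have only one production, so no FIRST/FIRST conflict is possible there.

All alternatives of each non-terminal have pairwise disjoint FIRST sets.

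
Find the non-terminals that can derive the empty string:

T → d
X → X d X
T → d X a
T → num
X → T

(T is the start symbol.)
None

There are no ε-productions, so no non-terminal can derive ε.
No non-terminals are nullable.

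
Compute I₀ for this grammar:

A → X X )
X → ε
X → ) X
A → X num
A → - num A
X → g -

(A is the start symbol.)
{ [A → . - num A], [A → . X X )], [A → . X num], [A' → . A], [X → . ) X], [X → . g -], [X → .] }

First, augment the grammar with A' → A
I₀ = CLOSURE({ [A' → . A] }):
  [A' → . A] has the dot before A: add [A → . X X )], [A → . X num], [A → . - num A]
  [A → . X X )] has the dot before X: add [X → .], [X → . ) X], [X → . g -]
No further items can be added.

I₀ = { [A → . - num A], [A → . X X )], [A → . X num], [A' → . A], [X → . ) X], [X → . g -], [X → .] }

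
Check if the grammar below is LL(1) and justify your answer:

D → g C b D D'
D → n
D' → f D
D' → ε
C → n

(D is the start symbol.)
A grammar is LL(1) if for each non-terminal N with multiple productions, the predict sets of those productions are pairwise disjoint, where PREDICT(N → α) = (FIRST(α) \ {ε}) ∪ (FOLLOW(N) if α ⇒* ε).

Relevant sets:
  FOLLOW(D') = { $, 'f' }

For D:
  PREDICT(D → g C b D D') = { 'g' }
  PREDICT(D → n) = { 'n' }
For D':
  PREDICT(D' → f D) = { 'f' }
  PREDICT(D' → ε) = { $, 'f' }
C has a single production, so nothing to check there.

Conflict found: Predict set conflict for D': { 'f' }
The grammar is NOT LL(1).

Answer: No. Predict set conflict for D': { 'f' }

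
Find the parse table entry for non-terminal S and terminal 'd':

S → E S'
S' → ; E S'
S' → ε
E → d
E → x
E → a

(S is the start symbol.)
To find M[S, 'd'], we find productions for S where 'd' is in the predict set (PREDICT(N → α) = (FIRST(α) \ {ε}) ∪ (FOLLOW(N) if α ⇒* ε)).

Relevant sets:
  FIRST(E) = { 'a', 'd', 'x' }

S → E S': PREDICT = { 'a', 'd', 'x' }
  'd' is in predict set, so this production goes in M[S, 'd']

M[S, 'd'] = S → E S'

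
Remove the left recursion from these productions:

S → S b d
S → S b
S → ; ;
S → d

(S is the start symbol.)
S → ; ; S'
S → d S'
S' → b d S'
S' → b S'
S' → ε

S is directly left-recursive. The standard transformation for
  A → A α₁ | ... | A α_m | β₁ | ... | β_n
is
  A  → β₁ A' | ... | β_n A'
  A' → α₁ A' | ... | α_m A' | ε

S → ; ; becomes S → ; ; S'
S → d becomes S → d S'
S → S b d becomes S' → b d S'
S → S b becomes S' → b S'
Add S' → ε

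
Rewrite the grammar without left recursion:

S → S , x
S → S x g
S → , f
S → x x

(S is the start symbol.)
S → , f S'
S → x x S'
S' → , x S'
S' → x g S'
S' → ε

S is directly left-recursive. The standard transformation for
  A → A α₁ | ... | A α_m | β₁ | ... | β_n
is
  A  → β₁ A' | ... | β_n A'
  A' → α₁ A' | ... | α_m A' | ε

S → , f becomes S → , f S'
S → x x becomes S → x x S'
S → S , x becomes S' → , x S'
S → S x g becomes S' → x g S'
Add S' → ε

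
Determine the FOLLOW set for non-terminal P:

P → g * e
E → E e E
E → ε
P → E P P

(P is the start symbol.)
{ $, 'e', 'g' }

P is the start symbol, so $ ∈ FOLLOW(P).
In P → E P P: P is followed by P, add FIRST(P) \ {ε} = { 'e', 'g' }
In P → E P P: P is at the end; this adds FOLLOW(P) to itself — nothing new

Taking the union: FOLLOW(P) = { $, 'e', 'g' }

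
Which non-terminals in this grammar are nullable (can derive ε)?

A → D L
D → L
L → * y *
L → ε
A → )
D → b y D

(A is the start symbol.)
ε-productions: L → ε
So L is immediately nullable.
D → L: every symbol on the right is nullable, so D is nullable too.
A → D L: every symbol on the right is nullable, so A is nullable too.
Every non-terminal is now nullable.
Nullable = { 'A', 'D', 'L' }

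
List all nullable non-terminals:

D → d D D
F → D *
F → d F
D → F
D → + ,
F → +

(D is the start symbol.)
There are no ε-productions, so no non-terminal can derive ε.
No non-terminals are nullable.

Answer: None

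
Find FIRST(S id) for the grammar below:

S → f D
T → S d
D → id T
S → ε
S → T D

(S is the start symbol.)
FIRST sets of the non-terminals involved (from the grammar, by fixed-point iteration):
  FIRST(S) = { 'd', 'f', ε }

To compute FIRST(S id), process the symbols left to right:
Symbol S is a non-terminal. Add FIRST(S) \ {ε} = { 'd', 'f' }
S is nullable (ε ∈ FIRST(S)), continue to the next symbol.
Symbol id is a terminal. Add 'id' and stop.
FIRST(S id) = { 'd', 'f', 'id' }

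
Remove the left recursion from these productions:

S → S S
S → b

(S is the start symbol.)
S is directly left-recursive. The standard transformation for
  A → A α₁ | ... | A α_m | β₁ | ... | β_n
is
  A  → β₁ A' | ... | β_n A'
  A' → α₁ A' | ... | α_m A' | ε

S → b becomes S → b S'
S → S S becomes S' → S S'
Add S' → ε

Resulting grammar:
S → b S'
S' → S S'
S' → ε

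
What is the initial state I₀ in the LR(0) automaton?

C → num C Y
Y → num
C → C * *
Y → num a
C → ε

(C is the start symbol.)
First, augment the grammar with C' → C
I₀ = CLOSURE({ [C' → . C] }):
  [C' → . C] has the dot before C: add [C → . num C Y], [C → . C * *], [C → .]
No further items can be added.

I₀ = { [C → . C * *], [C → . num C Y], [C → .], [C' → . C] }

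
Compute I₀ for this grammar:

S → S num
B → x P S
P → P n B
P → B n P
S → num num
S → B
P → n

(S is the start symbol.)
First, augment the grammar with S' → S
I₀ = CLOSURE({ [S' → . S] }):
  [S' → . S] has the dot before S: add [S → . S num], [S → . num num], [S → . B]
  [S → . B] has the dot before B: add [B → . x P S]
No further items can be added.

I₀ = { [B → . x P S], [S → . B], [S → . S num], [S → . num num], [S' → . S] }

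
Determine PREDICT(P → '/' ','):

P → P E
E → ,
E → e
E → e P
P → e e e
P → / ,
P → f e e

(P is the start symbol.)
PREDICT(P → '/' ',') = (FIRST(RHS) \ {ε}) ∪ (FOLLOW(P) if ε ∈ FIRST(RHS), i.e. RHS ⇒* ε)
FIRST('/' ',') = { '/' }
ε ∉ FIRST('/' ','), so FOLLOW(P) is not added.
PREDICT(P → '/' ',') = { '/' }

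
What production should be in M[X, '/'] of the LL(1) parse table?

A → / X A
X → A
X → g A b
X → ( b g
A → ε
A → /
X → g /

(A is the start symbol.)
To find M[X, '/'], we find productions for X where '/' is in the predict set (PREDICT(N → α) = (FIRST(α) \ {ε}) ∪ (FOLLOW(N) if α ⇒* ε)).

Relevant sets:
  FIRST(A) = { '/', ε }
  FOLLOW(X) = { $, '/', 'b' }

X → A: PREDICT = { $, '/', 'b' }
  '/' is in predict set, so this production goes in M[X, '/']
X → g A b: PREDICT = { 'g' }
X → ( b g: PREDICT = { '(' }
X → g /: PREDICT = { 'g' }

M[X, '/'] = X → A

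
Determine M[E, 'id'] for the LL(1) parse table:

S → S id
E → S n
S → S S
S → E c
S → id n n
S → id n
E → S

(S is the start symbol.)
To find M[E, 'id'], we find productions for E where 'id' is in the predict set (PREDICT(N → α) = (FIRST(α) \ {ε}) ∪ (FOLLOW(N) if α ⇒* ε)).

Relevant sets:
  FIRST(S) = { 'id' }

E → S n: PREDICT = { 'id' }
  'id' is in predict set, so this production goes in M[E, 'id']
E → S: PREDICT = { 'id' }
  'id' is in predict set, so this production goes in M[E, 'id']

M[E, 'id'] = E → S n, E → S  (a multiply-defined cell — the grammar is not LL(1))

Answer: E → S n, E → S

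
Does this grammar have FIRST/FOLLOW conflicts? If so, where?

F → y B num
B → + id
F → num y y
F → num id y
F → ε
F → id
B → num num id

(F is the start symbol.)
No FIRST/FOLLOW conflicts.

A FIRST/FOLLOW conflict occurs when a non-terminal N has a nullable alternative N → β (β ⇒* ε) and another alternative N → α with FIRST(α) ∩ FOLLOW(N) ≠ ∅: on such a lookahead the parser cannot decide between expanding α and letting N vanish via β.

Nullable non-terminals: F.

F: nullable alternative(s) F → ε; FOLLOW(F) = { $ }
  F → y B num: FIRST \ {ε} = { 'y' } — disjoint from FOLLOW(F)
  F → num y y: FIRST \ {ε} = { 'num' } — disjoint from FOLLOW(F)
  F → num id y: FIRST \ {ε} = { 'num' } — disjoint from FOLLOW(F)
  F → ε: FIRST \ {ε} = { } — this is the only nullable alternative, skip
  F → id: FIRST \ {ε} = { 'id' } — disjoint from FOLLOW(F)

B has no nullable alternative, so no FIRST/FOLLOW check is needed there.

No FIRST/FOLLOW conflicts found.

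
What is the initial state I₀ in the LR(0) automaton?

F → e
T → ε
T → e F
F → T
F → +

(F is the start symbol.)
First, augment the grammar with F' → F
I₀ = CLOSURE({ [F' → . F] }):
  [F' → . F] has the dot before F: add [F → . e], [F → . T], [F → . +]
  [F → . T] has the dot before T: add [T → .], [T → . e F]
No further items can be added.

I₀ = { [F → . +], [F → . T], [F → . e], [F' → . F], [T → . e F], [T → .] }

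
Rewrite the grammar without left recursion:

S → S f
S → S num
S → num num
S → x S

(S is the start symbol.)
S → num num S'
S → x S S'
S' → f S'
S' → num S'
S' → ε

S is directly left-recursive. The standard transformation for
  A → A α₁ | ... | A α_m | β₁ | ... | β_n
is
  A  → β₁ A' | ... | β_n A'
  A' → α₁ A' | ... | α_m A' | ε

S → num num becomes S → num num S'
S → x S becomes S → x S S'
S → S f becomes S' → f S'
S → S num becomes S' → num S'
Add S' → ε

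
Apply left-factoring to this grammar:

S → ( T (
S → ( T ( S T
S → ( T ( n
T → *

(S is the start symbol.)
Left-factoring transforms A → αβ₁ | αβ₂ into A → αA' and A' → β₁ | β₂
(α is the longest common prefix among the alternatives). Repeat until
no nonterminal has two alternatives with a common prefix.

Round 1: S has alternatives sharing prefix '( T ('. Introduce S': S → ( T ( S'
  Add: S' → ε
  Add: S' → S T
  Add: S' → n

No remaining common prefixes — done.

Resulting grammar:
S → ( T ( S'
S' → ε
S' → S T
S' → n
T → *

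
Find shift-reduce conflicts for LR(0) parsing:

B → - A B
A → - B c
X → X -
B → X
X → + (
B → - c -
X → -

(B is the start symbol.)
A shift-reduce conflict occurs when an LR(0) state has both:
  - a complete (reduce) item [A → α .] (dot at the end), and
  - a shift item [B → β . c γ] (dot before a terminal).

Augment with B' → B and build the canonical LR(0) collection (I0 = CLOSURE({[B' → . B]}), then GOTO on every symbol after a dot until no new states appear). It has 14 states:
  I0: { [B → . - A B], [B → . - c -], [B → . X], [B' → . B], [X → . + (], [X → . -], [X → . X -] }  — shift
  I1: { [X → + . (] }  — shift
  I2: { [A → . - B c], [B → - . A B], [B → - . c -], [X → - .] }  — shift, reduce
  I3: { [B' → B .] }  — accept
  I4: { [B → X .], [X → X . -] }  — shift, reduce
  I5: { [X → X - .] }  — reduce
  I6: { [A → - . B c], [B → . - A B], [B → . - c -], [B → . X], [X → . + (], [X → . -], [X → . X -] }  — shift
  I7: { [B → - A . B], [B → . - A B], [B → . - c -], [B → . X], [X → . + (], [X → . -], [X → . X -] }  — shift
  I8: { [B → - c . -] }  — shift
  I9: { [B → - c - .] }  — reduce
  I10: { [B → - A B .] }  — reduce
  I11: { [A → - B . c] }  — shift
  I12: { [A → - B c .] }  — reduce
  I13: { [X → + ( .] }  — reduce

I2 contains reduce item [X → - .] and shift items [A → . - B c], [B → - . c -] — shift-reduce conflict.
I4 contains reduce item [B → X .] and shift item [X → X . -] — shift-reduce conflict.

Answer: Yes — I2: [X → - .] vs [A → . - B c]; I4: [B → X .] vs [X → X . -]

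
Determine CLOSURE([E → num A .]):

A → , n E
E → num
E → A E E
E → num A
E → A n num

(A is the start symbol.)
Start with: [E → num A .]
The dot is at the end, so nothing is added.

CLOSURE = { [E → num A .] }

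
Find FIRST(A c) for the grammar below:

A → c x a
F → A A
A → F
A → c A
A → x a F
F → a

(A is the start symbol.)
FIRST sets of the non-terminals involved (from the grammar, by fixed-point iteration):
  FIRST(A) = { 'a', 'c', 'x' }

To compute FIRST(A c), process the symbols left to right:
Symbol A is a non-terminal. Add FIRST(A) \ {ε} = { 'a', 'c', 'x' }
A is not nullable (ε ∉ FIRST(A)), so stop here.
FIRST(A c) = { 'a', 'c', 'x' }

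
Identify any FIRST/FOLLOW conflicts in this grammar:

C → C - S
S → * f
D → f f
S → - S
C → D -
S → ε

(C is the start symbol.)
A FIRST/FOLLOW conflict occurs when a non-terminal N has a nullable alternative N → β (β ⇒* ε) and another alternative N → α with FIRST(α) ∩ FOLLOW(N) ≠ ∅: on such a lookahead the parser cannot decide between expanding α and letting N vanish via β.

Nullable non-terminals: S.

S: nullable alternative(s) S → ε; FOLLOW(S) = { $, '-' }
  S → * f: FIRST \ {ε} = { '*' } — disjoint from FOLLOW(S)
  S → - S: FIRST \ {ε} = { '-' } — overlaps FOLLOW(S) on { '-' }: CONFLICT
  S → ε: FIRST \ {ε} = { } — this is the only nullable alternative, skip

C, D have no nullable alternative, so no FIRST/FOLLOW check is needed there.

So the grammar has 1 FIRST/FOLLOW conflict (marked CONFLICT above).

Answer: Yes. S → '-' S with FOLLOW(S) on { '-' }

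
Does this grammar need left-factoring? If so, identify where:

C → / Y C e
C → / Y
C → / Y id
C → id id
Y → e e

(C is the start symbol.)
Left-factoring is needed when two productions for the same non-terminal
share a common prefix on the right-hand side.

Productions for C:
  C → / Y C e
  C → / Y
  C → / Y id
  C → id id

Found common prefix '/ Y' in productions for C

Answer: Yes, C has productions with common prefix '/ Y'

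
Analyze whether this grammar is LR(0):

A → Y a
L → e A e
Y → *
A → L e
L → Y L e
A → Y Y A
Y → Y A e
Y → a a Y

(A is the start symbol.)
No. Shift-reduce conflict between [Y → a a Y .] and [L → . e A e]

A grammar is LR(0) if no state in the canonical LR(0) collection has:
  - both a shift item (dot before a terminal) and a complete item (shift-reduce conflict), or
  - two or more complete items (reduce-reduce conflict; the accept item [A' → A .] counts as a complete item here).

Augment with A' → A and build the canonical LR(0) collection (I0 = CLOSURE({[A' → . A]}), then GOTO on every symbol after a dot until no new states appear). It has 19 states:
  I0: { [A → . L e], [A → . Y Y A], [A → . Y a], [A' → . A], [L → . Y L e], [L → . e A e], [Y → . *], [Y → . Y A e], [Y → . a a Y] }  — shift
  I1: { [Y → * .] }  — reduce
  I2: { [A' → A .] }  — accept
  I3: { [A → L . e] }  — shift
  I4: { [A → . L e], [A → . Y Y A], [A → . Y a], [A → Y . Y A], [A → Y . a], [L → . Y L e], [L → . e A e], [L → Y . L e], [Y → . *], [Y → . Y A e], [Y → . a a Y], [Y → Y . A e] }  — shift
  I5: { [Y → a . a Y] }  — shift
  I6: { [A → . L e], [A → . Y Y A], [A → . Y a], [L → . Y L e], [L → . e A e], [L → e . A e], [Y → . *], [Y → . Y A e], [Y → . a a Y] }  — shift
  I7: { [L → e A . e] }  — shift
  I8: { [L → e A e .] }  — reduce
  I9: { [Y → . *], [Y → . Y A e], [Y → . a a Y], [Y → a a . Y] }  — shift
  I10: { [A → . L e], [A → . Y Y A], [A → . Y a], [L → . Y L e], [L → . e A e], [Y → . *], [Y → . Y A e], [Y → . a a Y], [Y → Y . A e], [Y → a a Y .] }  — shift, reduce
  I11: { [Y → Y A . e] }  — shift
  I12: { [Y → Y A e .] }  — reduce
  I13: { [A → L . e], [L → Y L . e] }  — shift
  I14: { [A → . L e], [A → . Y Y A], [A → . Y a], [A → Y . Y A], [A → Y . a], [A → Y Y . A], [L → . Y L e], [L → . e A e], [L → Y . L e], [Y → . *], [Y → . Y A e], [Y → . a a Y], [Y → Y . A e] }  — shift
  I15: { [A → Y a .], [Y → a . a Y] }  — shift, reduce
  I16: { [A → Y Y A .], [Y → Y A . e] }  — shift, reduce
  I17: { [A → L e .], [L → Y L e .] }  — 2 reduces
  I18: { [A → L e .] }  — reduce

Conflict in state I10:
  Shift-reduce conflict between [Y → a a Y .] and [L → . e A e]
So the grammar is NOT LR(0).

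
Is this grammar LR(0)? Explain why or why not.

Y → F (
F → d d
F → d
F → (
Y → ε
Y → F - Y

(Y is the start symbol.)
No. Shift-reduce conflict between [Y → .] and [F → . (]

A grammar is LR(0) if no state in the canonical LR(0) collection has:
  - both a shift item (dot before a terminal) and a complete item (shift-reduce conflict), or
  - two or more complete items (reduce-reduce conflict; the accept item [Y' → Y .] counts as a complete item here).

Augment with Y' → Y and build the canonical LR(0) collection (I0 = CLOSURE({[Y' → . Y]}), then GOTO on every symbol after a dot until no new states appear). It has 9 states:
  I0: { [F → . (], [F → . d d], [F → . d], [Y → . F (], [Y → . F - Y], [Y → .], [Y' → . Y] }  — shift, reduce
  I1: { [F → ( .] }  — reduce
  I2: { [Y → F . (], [Y → F . - Y] }  — shift
  I3: { [Y' → Y .] }  — accept
  I4: { [F → d . d], [F → d .] }  — shift, reduce
  I5: { [F → d d .] }  — reduce
  I6: { [Y → F ( .] }  — reduce
  I7: { [F → . (], [F → . d d], [F → . d], [Y → . F (], [Y → . F - Y], [Y → .], [Y → F - . Y] }  — shift, reduce
  I8: { [Y → F - Y .] }  — reduce

Conflict in state I0:
  Shift-reduce conflict between [Y → .] and [F → . (]
So the grammar is NOT LR(0).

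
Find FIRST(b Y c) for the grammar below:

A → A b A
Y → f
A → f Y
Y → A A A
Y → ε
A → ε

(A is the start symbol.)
To compute FIRST(b Y c), process the symbols left to right:
Symbol b is a terminal. Add 'b' and stop.
FIRST(b Y c) = { 'b' }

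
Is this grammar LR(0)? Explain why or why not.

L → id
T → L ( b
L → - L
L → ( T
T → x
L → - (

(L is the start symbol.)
A grammar is LR(0) if no state in the canonical LR(0) collection has:
  - both a shift item (dot before a terminal) and a complete item (shift-reduce conflict), or
  - two or more complete items (reduce-reduce conflict; the accept item [L' → L .] counts as a complete item here).

Augment with L' → L and build the canonical LR(0) collection (I0 = CLOSURE({[L' → . L]}), then GOTO on every symbol after a dot until no new states appear). It has 12 states:
  I0: { [L → . ( T], [L → . - (], [L → . - L], [L → . id], [L' → . L] }  — shift
  I1: { [L → ( . T], [L → . ( T], [L → . - (], [L → . - L], [L → . id], [T → . L ( b], [T → . x] }  — shift
  I2: { [L → - . (], [L → - . L], [L → . ( T], [L → . - (], [L → . - L], [L → . id] }  — shift
  I3: { [L' → L .] }  — accept
  I4: { [L → id .] }  — reduce
  I5: { [L → ( . T], [L → - ( .], [L → . ( T], [L → . - (], [L → . - L], [L → . id], [T → . L ( b], [T → . x] }  — shift, reduce
  I6: { [L → - L .] }  — reduce
  I7: { [T → L . ( b] }  — shift
  I8: { [L → ( T .] }  — reduce
  I9: { [T → x .] }  — reduce
  I10: { [T → L ( . b] }  — shift
  I11: { [T → L ( b .] }  — reduce

Conflict in state I5:
  Shift-reduce conflict between [L → - ( .] and [L → . ( T]
So the grammar is NOT LR(0).

Answer: No. Shift-reduce conflict between [L → - ( .] and [L → . ( T]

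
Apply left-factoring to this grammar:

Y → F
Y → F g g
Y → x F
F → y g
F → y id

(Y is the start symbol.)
Y → F Y'
Y' → ε
Y' → g g
Y → x F
F → y F'
F' → g
F' → id

Left-factoring transforms A → αβ₁ | αβ₂ into A → αA' and A' → β₁ | β₂
(α is the longest common prefix among the alternatives). Repeat until
no nonterminal has two alternatives with a common prefix.

Round 1: Y has alternatives sharing prefix 'F'. Introduce Y': Y → F Y'
  Add: Y' → ε
  Add: Y' → g g

Round 2: F has alternatives sharing prefix 'y'. Introduce F': F → y F'
  Add: F' → g
  Add: F' → id

No remaining common prefixes — done.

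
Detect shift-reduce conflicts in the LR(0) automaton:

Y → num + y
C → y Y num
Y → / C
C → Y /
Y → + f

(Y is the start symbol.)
A shift-reduce conflict occurs when an LR(0) state has both:
  - a complete (reduce) item [A → α .] (dot at the end), and
  - a shift item [B → β . c γ] (dot before a terminal).

Augment with Y' → Y and build the canonical LR(0) collection (I0 = CLOSURE({[Y' → . Y]}), then GOTO on every symbol after a dot until no new states appear). It has 14 states:
  I0: { [Y → . + f], [Y → . / C], [Y → . num + y], [Y' → . Y] }  — shift
  I1: { [Y → + . f] }  — shift
  I2: { [C → . Y /], [C → . y Y num], [Y → . + f], [Y → . / C], [Y → . num + y], [Y → / . C] }  — shift
  I3: { [Y' → Y .] }  — accept
  I4: { [Y → num . + y] }  — shift
  I5: { [Y → num + . y] }  — shift
  I6: { [Y → num + y .] }  — reduce
  I7: { [Y → / C .] }  — reduce
  I8: { [C → Y . /] }  — shift
  I9: { [C → y . Y num], [Y → . + f], [Y → . / C], [Y → . num + y] }  — shift
  I10: { [C → y Y . num] }  — shift
  I11: { [C → y Y num .] }  — reduce
  I12: { [C → Y / .] }  — reduce
  I13: { [Y → + f .] }  — reduce

No state contains both a complete item and a shift item.

Answer: No shift-reduce conflicts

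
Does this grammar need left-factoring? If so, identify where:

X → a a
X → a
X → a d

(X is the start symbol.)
Yes, X has productions with common prefix 'a'

Left-factoring is needed when two productions for the same non-terminal
share a common prefix on the right-hand side.

Productions for X:
  X → a a
  X → a
  X → a d

Found common prefix 'a' in productions for X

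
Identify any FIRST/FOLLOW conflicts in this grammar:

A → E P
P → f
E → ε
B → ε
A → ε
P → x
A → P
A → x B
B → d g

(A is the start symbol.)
No FIRST/FOLLOW conflicts.

Nullable non-terminals: A, B, E.
FIRST sets used below: FIRST(E) = { ε }, FIRST(P) = { 'f', 'x' }

A: nullable alternative(s) A → ε; FOLLOW(A) = { $ }
  A → E P: FIRST \ {ε} = { 'f', 'x' } — disjoint from FOLLOW(A)
  A → ε: FIRST \ {ε} = { } — this is the only nullable alternative, skip
  A → P: FIRST \ {ε} = { 'f', 'x' } — disjoint from FOLLOW(A)
  A → x B: FIRST \ {ε} = { 'x' } — disjoint from FOLLOW(A)

B: nullable alternative(s) B → ε; FOLLOW(B) = { $ }
  B → ε: FIRST \ {ε} = { } — this is the only nullable alternative, skip
  B → d g: FIRST \ {ε} = { 'd' } — disjoint from FOLLOW(B)
E has a nullable alternative but only one production, so nothing to check.

P has no nullable alternative, so no FIRST/FOLLOW check is needed there.

No FIRST/FOLLOW conflicts found.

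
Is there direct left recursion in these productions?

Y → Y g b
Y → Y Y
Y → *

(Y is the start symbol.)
Direct left recursion occurs when N → N α for some non-terminal N (the right-hand side begins with the left-hand side itself).

Y → Y g b: LEFT RECURSIVE (starts with Y)
Y → Y Y: LEFT RECURSIVE (starts with Y)
Y → *: starts with '*'

The grammar has direct left recursion on: Y.

Answer: Yes, Y is left-recursive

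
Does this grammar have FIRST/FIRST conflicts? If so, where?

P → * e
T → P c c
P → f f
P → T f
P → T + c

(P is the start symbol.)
Yes. P → '*' e / P → T f on { '*' }; P → '*' e / P → T '+' c on { '*' }; P → f f / P → T f on { 'f' }; P → f f / P → T '+' c on { 'f' }; P → T f / P → T '+' c on { '*', 'f' }

FIRST sets of the non-terminals at (or reachable through a nullable prefix from) the front of some alternative:
  FIRST(T) = { '*', 'f' }

Productions for P:
  P → * e: FIRST = { '*' }
  P → f f: FIRST = { 'f' }
  P → T f: FIRST = { '*', 'f' }
  P → T + c: FIRST = { '*', 'f' }
T has only one production, so no FIRST/FIRST conflict is possible there.

Conflict for P: P → * e and P → T f
  Overlap: { '*' }
Conflict for P: P → * e and P → T + c
  Overlap: { '*' }
Conflict for P: P → f f and P → T f
  Overlap: { 'f' }
Conflict for P: P → f f and P → T + c
  Overlap: { 'f' }
Conflict for P: P → T f and P → T + c
  Overlap: { '*', 'f' }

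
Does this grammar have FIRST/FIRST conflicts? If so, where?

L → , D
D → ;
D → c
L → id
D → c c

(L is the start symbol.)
A FIRST/FIRST conflict occurs when two productions N → α and N → β for the same non-terminal have FIRST(α) ∩ FIRST(β) ≠ ∅ (with ε ∈ FIRST of a nullable right-hand side, so two nullable alternatives also conflict).

Productions for L:
  L → , D: FIRST = { ',' }
  L → id: FIRST = { 'id' }
Productions for D:
  D → ;: FIRST = { ';' }
  D → c: FIRST = { 'c' }
  D → c c: FIRST = { 'c' }

Conflict for D: D → c and D → c c
  Overlap: { 'c' }

Answer: Yes. D → c / D → c c on { 'c' }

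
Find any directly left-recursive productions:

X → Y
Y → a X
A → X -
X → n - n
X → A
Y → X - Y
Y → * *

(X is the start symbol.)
No direct left recursion

Direct left recursion occurs when N → N α for some non-terminal N (the right-hand side begins with the left-hand side itself).

X → Y: starts with Y
Y → a X: starts with a
A → X -: starts with X
X → n - n: starts with n
X → A: starts with A
Y → X - Y: starts with X
Y → * *: starts with '*'

No direct left recursion found.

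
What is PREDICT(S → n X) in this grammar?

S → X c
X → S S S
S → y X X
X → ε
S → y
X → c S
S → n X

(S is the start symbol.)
{ 'n' }

PREDICT(S → n X) = (FIRST(RHS) \ {ε}) ∪ (FOLLOW(S) if ε ∈ FIRST(RHS), i.e. RHS ⇒* ε)
FIRST(n X) = { 'n' }
ε ∉ FIRST(n X), so FOLLOW(S) is not added.
PREDICT(S → n X) = { 'n' }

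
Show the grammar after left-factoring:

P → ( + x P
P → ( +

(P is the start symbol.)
P → ( + P'
P' → x P
P' → ε

Left-factoring transforms A → αβ₁ | αβ₂ into A → αA' and A' → β₁ | β₂
(α is the longest common prefix among the alternatives). Repeat until
no nonterminal has two alternatives with a common prefix.

Round 1: P has alternatives sharing prefix '( +'. Introduce P': P → ( + P'
  Add: P' → x P
  Add: P' → ε

No remaining common prefixes — done.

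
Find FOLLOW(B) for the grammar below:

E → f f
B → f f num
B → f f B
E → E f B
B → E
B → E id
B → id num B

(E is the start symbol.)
To compute FOLLOW(B), find every occurrence of B on a right-hand side N → α B β: add FIRST(β) \ {ε}, and if β is empty or nullable also add FOLLOW(N). Iterate to a fixed point.

In B → f f B: B is at the end; this adds FOLLOW(B) to itself — nothing new
In E → E f B: B is at the end, add FOLLOW(E)
In B → id num B: B is at the end; this adds FOLLOW(B) to itself — nothing new

The FOLLOW sets referred to above (computed the same way, to a fixed point):
  FOLLOW(E) = { $, 'f', 'id' }

Taking the union: FOLLOW(B) = { $, 'f', 'id' }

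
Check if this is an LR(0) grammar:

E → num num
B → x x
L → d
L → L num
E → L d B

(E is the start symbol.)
Yes, the grammar is LR(0)

A grammar is LR(0) if no state in the canonical LR(0) collection has:
  - both a shift item (dot before a terminal) and a complete item (shift-reduce conflict), or
  - two or more complete items (reduce-reduce conflict; the accept item [E' → E .] counts as a complete item here).

Augment with E' → E and build the canonical LR(0) collection (I0 = CLOSURE({[E' → . E]}), then GOTO on every symbol after a dot until no new states appear). It has 11 states:
  I0: { [E → . L d B], [E → . num num], [E' → . E], [L → . L num], [L → . d] }  — shift
  I1: { [E' → E .] }  — accept
  I2: { [E → L . d B], [L → L . num] }  — shift
  I3: { [L → d .] }  — reduce
  I4: { [E → num . num] }  — shift
  I5: { [E → num num .] }  — reduce
  I6: { [B → . x x], [E → L d . B] }  — shift
  I7: { [L → L num .] }  — reduce
  I8: { [E → L d B .] }  — reduce
  I9: { [B → x . x] }  — shift
  I10: { [B → x x .] }  — reduce

Every state is either a pure shift/goto state or contains exactly one complete item and nothing to shift — no conflicts. The grammar is LR(0).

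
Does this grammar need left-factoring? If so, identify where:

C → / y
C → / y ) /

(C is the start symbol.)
Left-factoring is needed when two productions for the same non-terminal
share a common prefix on the right-hand side.

Productions for C:
  C → / y
  C → / y ) /

Found common prefix '/ y' in productions for C

Answer: Yes, C has productions with common prefix '/ y'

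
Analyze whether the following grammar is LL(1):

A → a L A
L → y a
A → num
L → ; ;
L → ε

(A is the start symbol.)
Yes, the grammar is LL(1).

A grammar is LL(1) if for each non-terminal N with multiple productions, the predict sets of those productions are pairwise disjoint, where PREDICT(N → α) = (FIRST(α) \ {ε}) ∪ (FOLLOW(N) if α ⇒* ε).

Relevant sets:
  FOLLOW(L) = { 'a', 'num' }

For A:
  PREDICT(A → a L A) = { 'a' }
  PREDICT(A → num) = { 'num' }
For L:
  PREDICT(L → y a) = { 'y' }
  PREDICT(L → ';' ';') = { ';' }
  PREDICT(L → ε) = { 'a', 'num' }

All predict sets are disjoint. The grammar IS LL(1).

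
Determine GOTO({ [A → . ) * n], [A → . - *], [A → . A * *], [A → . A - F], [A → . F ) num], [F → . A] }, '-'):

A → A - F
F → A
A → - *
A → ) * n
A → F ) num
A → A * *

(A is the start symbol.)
{ [A → - . *] }

GOTO(I, '-') = CLOSURE({ [A → αX.β] : [A → α.Xβ] ∈ I, X = '-' })

Items with dot before '-', with the dot advanced:
  [A → . - *] → [A → - . *]
Closure adds nothing (no advanced item has the dot before a non-terminal).

GOTO = { [A → - . *] }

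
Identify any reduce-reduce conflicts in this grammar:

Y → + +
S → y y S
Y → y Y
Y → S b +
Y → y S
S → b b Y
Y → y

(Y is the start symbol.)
Augment with Y' → Y and build the canonical LR(0) collection (I0 = CLOSURE({[Y' → . Y]}), then GOTO on every symbol after a dot until no new states appear). It has 15 states:
  I0: { [S → . b b Y], [S → . y y S], [Y → . + +], [Y → . S b +], [Y → . y S], [Y → . y Y], [Y → . y], [Y' → . Y] }  — shift
  I1: { [Y → + . +] }  — shift
  I2: { [Y → S . b +] }  — shift
  I3: { [Y' → Y .] }  — accept
  I4: { [S → b . b Y] }  — shift
  I5: { [S → . b b Y], [S → . y y S], [S → y . y S], [Y → . + +], [Y → . S b +], [Y → . y S], [Y → . y Y], [Y → . y], [Y → y . S], [Y → y . Y], [Y → y .] }  — shift, reduce
  I6: { [Y → S . b +], [Y → y S .] }  — shift, reduce
  I7: { [Y → y Y .] }  — reduce
  I8: { [S → . b b Y], [S → . y y S], [S → y . y S], [S → y y . S], [Y → . + +], [Y → . S b +], [Y → . y S], [Y → . y Y], [Y → . y], [Y → y . S], [Y → y . Y], [Y → y .] }  — shift, reduce
  I9: { [S → y y S .], [Y → S . b +], [Y → y S .] }  — shift, 2 reduces
  I10: { [Y → S b . +] }  — shift
  I11: { [Y → S b + .] }  — reduce
  I12: { [S → . b b Y], [S → . y y S], [S → b b . Y], [Y → . + +], [Y → . S b +], [Y → . y S], [Y → . y Y], [Y → . y] }  — shift
  I13: { [S → b b Y .] }  — reduce
  I14: { [Y → + + .] }  — reduce

I9 contains complete items [S → y y S .], [Y → y S .] — reduce-reduce conflict.

Answer: Yes — I9: [S → y y S .] vs [Y → y S .]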